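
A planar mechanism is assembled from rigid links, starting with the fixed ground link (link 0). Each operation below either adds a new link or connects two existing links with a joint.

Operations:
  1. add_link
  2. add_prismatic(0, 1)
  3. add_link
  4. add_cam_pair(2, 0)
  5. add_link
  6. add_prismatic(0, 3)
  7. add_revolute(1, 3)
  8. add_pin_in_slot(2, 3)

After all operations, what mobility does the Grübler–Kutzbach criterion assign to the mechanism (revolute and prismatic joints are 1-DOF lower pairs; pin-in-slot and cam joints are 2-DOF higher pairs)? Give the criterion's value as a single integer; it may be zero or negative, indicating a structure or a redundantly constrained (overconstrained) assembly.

(L,J1,J2)=(1,0,0); link0 fixed
link1: (2,0,0)
P 0-1 [J1]: (2,1,0)
link2: (3,1,0)
C 2-0 [J2]: (3,1,1)
link3: (4,1,1)
P 0-3 [J1]: (4,2,1)
R 1-3 [J1]: (4,3,1)
PS 2-3 [J2]: (4,3,2)
Grübler: 3·3 − 2·3 − 2 = 1

M = 1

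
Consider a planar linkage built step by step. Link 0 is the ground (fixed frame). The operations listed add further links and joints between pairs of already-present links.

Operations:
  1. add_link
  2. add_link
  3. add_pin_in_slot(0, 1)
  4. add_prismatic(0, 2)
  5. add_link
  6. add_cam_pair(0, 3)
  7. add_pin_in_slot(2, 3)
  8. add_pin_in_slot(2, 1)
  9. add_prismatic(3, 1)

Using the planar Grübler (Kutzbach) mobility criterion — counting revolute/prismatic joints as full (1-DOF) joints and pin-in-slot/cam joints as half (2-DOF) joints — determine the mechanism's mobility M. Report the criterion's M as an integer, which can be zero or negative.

M = 1

ground; <1,0,0>
#1 <2,0,0>
#2 <3,0,0>
PS:0↔1 J2 <3,0,1>
P:0↔2 J1 <3,1,1>
#3 <4,1,1>
C:0↔3 J2 <4,1,2>
PS:2↔3 J2 <4,1,3>
PS:2↔1 J2 <4,1,4>
P:3↔1 J1 <4,2,4>
3×3 − 2×2 − 1×4 = 1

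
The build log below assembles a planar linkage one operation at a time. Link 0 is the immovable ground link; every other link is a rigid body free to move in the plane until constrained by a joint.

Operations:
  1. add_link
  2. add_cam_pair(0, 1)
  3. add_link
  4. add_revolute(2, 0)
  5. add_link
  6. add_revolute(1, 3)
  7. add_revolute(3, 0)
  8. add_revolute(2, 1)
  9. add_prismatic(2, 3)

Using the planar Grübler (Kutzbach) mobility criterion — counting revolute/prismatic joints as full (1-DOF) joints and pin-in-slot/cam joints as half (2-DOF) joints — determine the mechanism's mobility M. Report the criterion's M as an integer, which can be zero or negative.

ground; <1,0,0>
#1 <2,0,0>
C:0↔1 J2 <2,0,1>
#2 <3,0,1>
R:2↔0 J1 <3,1,1>
#3 <4,1,1>
R:1↔3 J1 <4,2,1>
R:3↔0 J1 <4,3,1>
R:2↔1 J1 <4,4,1>
P:2↔3 J1 <4,5,1>
3×3 − 2×5 − 1×1 = -2

M = -2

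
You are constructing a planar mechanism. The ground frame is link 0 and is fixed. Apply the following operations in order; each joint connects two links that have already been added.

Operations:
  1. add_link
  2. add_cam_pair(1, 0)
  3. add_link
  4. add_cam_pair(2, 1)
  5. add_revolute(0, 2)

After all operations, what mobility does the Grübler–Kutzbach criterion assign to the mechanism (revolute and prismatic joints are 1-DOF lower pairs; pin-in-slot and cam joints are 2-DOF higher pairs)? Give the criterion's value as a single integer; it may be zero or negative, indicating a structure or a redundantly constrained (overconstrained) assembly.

M = 2

link 0 = ground. State L|J1|J2 = 1|0|0
+link1  2|0|0
C(1,0) f=2→J2  2|0|1
+link2  3|0|1
C(2,1) f=2→J2  3|0|2
R(0,2) f=1→J1  3|1|2
M = 3(3−1)−2·1−2 = 6−2−2 = 2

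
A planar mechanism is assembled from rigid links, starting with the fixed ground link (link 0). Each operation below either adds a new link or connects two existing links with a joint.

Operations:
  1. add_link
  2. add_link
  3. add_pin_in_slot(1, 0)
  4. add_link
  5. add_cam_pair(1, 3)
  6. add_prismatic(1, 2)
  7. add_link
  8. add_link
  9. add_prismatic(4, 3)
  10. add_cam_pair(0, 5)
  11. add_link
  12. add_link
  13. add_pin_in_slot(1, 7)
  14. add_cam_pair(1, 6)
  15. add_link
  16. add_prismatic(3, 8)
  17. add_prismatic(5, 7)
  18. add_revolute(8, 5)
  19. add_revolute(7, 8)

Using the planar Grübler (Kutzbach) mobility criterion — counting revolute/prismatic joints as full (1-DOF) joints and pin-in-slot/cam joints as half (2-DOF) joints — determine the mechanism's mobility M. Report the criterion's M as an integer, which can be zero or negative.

M = 7

ground; <1,0,0>
#1 <2,0,0>
#2 <3,0,0>
PS:1↔0 J2 <3,0,1>
#3 <4,0,1>
C:1↔3 J2 <4,0,2>
P:1↔2 J1 <4,1,2>
#4 <5,1,2>
#5 <6,1,2>
P:4↔3 J1 <6,2,2>
C:0↔5 J2 <6,2,3>
#6 <7,2,3>
#7 <8,2,3>
PS:1↔7 J2 <8,2,4>
C:1↔6 J2 <8,2,5>
#8 <9,2,5>
P:3↔8 J1 <9,3,5>
P:5↔7 J1 <9,4,5>
R:8↔5 J1 <9,5,5>
R:7↔8 J1 <9,6,5>
3×8 − 2×6 − 1×5 = 7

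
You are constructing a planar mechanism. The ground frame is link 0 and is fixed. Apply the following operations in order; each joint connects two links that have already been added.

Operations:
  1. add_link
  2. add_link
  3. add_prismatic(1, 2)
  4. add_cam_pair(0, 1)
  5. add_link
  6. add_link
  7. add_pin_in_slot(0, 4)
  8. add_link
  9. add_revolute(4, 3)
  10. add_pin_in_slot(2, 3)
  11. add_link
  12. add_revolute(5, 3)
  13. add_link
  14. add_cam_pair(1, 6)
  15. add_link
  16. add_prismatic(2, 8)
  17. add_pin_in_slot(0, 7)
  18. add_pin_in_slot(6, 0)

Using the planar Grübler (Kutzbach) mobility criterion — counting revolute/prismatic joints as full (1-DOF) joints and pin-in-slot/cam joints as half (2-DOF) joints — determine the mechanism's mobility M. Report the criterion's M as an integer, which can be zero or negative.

M = 10

link 0 = ground. State L|J1|J2 = 1|0|0
+link1  2|0|0
+link2  3|0|0
P(1,2) f=1→J1  3|1|0
C(0,1) f=2→J2  3|1|1
+link3  4|1|1
+link4  5|1|1
PS(0,4) f=2→J2  5|1|2
+link5  6|1|2
R(4,3) f=1→J1  6|2|2
PS(2,3) f=2→J2  6|2|3
+link6  7|2|3
R(5,3) f=1→J1  7|3|3
+link7  8|3|3
C(1,6) f=2→J2  8|3|4
+link8  9|3|4
P(2,8) f=1→J1  9|4|4
PS(0,7) f=2→J2  9|4|5
PS(6,0) f=2→J2  9|4|6
M = 3(9−1)−2·4−6 = 24−8−6 = 10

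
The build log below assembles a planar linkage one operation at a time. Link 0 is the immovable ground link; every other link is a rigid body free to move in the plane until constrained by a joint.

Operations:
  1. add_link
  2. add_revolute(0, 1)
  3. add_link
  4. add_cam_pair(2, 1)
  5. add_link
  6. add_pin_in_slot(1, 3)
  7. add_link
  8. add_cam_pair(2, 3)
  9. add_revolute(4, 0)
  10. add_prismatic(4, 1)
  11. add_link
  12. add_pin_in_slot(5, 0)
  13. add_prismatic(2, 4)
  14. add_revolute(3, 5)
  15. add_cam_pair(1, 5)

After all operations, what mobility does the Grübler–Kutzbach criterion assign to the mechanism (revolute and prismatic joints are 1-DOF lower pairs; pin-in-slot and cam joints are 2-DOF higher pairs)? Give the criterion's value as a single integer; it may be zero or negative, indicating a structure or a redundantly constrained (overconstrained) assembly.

link 0 = ground. State L|J1|J2 = 1|0|0
+link1  2|0|0
R(0,1) f=1→J1  2|1|0
+link2  3|1|0
C(2,1) f=2→J2  3|1|1
+link3  4|1|1
PS(1,3) f=2→J2  4|1|2
+link4  5|1|2
C(2,3) f=2→J2  5|1|3
R(4,0) f=1→J1  5|2|3
P(4,1) f=1→J1  5|3|3
+link5  6|3|3
PS(5,0) f=2→J2  6|3|4
P(2,4) f=1→J1  6|4|4
R(3,5) f=1→J1  6|5|4
C(1,5) f=2→J2  6|5|5
M = 3(6−1)−2·5−5 = 15−10−5 = 0

M = 0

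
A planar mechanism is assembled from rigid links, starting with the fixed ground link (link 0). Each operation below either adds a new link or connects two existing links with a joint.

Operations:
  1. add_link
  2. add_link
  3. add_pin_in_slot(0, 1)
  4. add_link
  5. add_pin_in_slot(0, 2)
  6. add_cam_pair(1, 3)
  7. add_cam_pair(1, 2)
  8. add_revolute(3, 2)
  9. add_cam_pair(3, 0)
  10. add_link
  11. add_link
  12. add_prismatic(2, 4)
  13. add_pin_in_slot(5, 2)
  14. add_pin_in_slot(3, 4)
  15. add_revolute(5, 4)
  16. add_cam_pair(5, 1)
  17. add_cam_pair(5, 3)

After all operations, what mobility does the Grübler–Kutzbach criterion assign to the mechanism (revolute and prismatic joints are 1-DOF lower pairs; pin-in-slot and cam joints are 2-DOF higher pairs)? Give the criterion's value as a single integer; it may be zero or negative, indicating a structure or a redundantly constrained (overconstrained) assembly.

M = 0

(L,J1,J2)=(1,0,0); link0 fixed
link1: (2,0,0)
link2: (3,0,0)
PS 0-1 [J2]: (3,0,1)
link3: (4,0,1)
PS 0-2 [J2]: (4,0,2)
C 1-3 [J2]: (4,0,3)
C 1-2 [J2]: (4,0,4)
R 3-2 [J1]: (4,1,4)
C 3-0 [J2]: (4,1,5)
link4: (5,1,5)
link5: (6,1,5)
P 2-4 [J1]: (6,2,5)
PS 5-2 [J2]: (6,2,6)
PS 3-4 [J2]: (6,2,7)
R 5-4 [J1]: (6,3,7)
C 5-1 [J2]: (6,3,8)
C 5-3 [J2]: (6,3,9)
Grübler: 3·5 − 2·3 − 9 = 0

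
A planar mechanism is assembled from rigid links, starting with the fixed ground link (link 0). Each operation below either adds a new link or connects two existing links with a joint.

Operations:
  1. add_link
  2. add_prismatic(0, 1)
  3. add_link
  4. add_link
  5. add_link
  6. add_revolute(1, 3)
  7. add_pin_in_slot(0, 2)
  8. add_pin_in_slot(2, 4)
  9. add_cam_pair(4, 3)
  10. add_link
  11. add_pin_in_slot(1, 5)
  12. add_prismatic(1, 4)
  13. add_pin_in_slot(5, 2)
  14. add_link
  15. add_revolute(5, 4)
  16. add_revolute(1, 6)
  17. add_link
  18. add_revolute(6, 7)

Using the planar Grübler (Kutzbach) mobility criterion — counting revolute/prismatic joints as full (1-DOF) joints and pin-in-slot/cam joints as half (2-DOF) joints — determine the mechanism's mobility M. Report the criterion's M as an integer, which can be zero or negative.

[1;0;0] (link 0 is ground)
L+ [2;0;0]
P(0,1)∈J1 [2;1;0]
L+ [3;1;0]
L+ [4;1;0]
L+ [5;1;0]
R(1,3)∈J1 [5;2;0]
PS(0,2)∈J2 [5;2;1]
PS(2,4)∈J2 [5;2;2]
C(4,3)∈J2 [5;2;3]
L+ [6;2;3]
PS(1,5)∈J2 [6;2;4]
P(1,4)∈J1 [6;3;4]
PS(5,2)∈J2 [6;3;5]
L+ [7;3;5]
R(5,4)∈J1 [7;4;5]
R(1,6)∈J1 [7;5;5]
L+ [8;5;5]
R(6,7)∈J1 [8;6;5]
mobility = 21 − 12 − 5 = 4

M = 4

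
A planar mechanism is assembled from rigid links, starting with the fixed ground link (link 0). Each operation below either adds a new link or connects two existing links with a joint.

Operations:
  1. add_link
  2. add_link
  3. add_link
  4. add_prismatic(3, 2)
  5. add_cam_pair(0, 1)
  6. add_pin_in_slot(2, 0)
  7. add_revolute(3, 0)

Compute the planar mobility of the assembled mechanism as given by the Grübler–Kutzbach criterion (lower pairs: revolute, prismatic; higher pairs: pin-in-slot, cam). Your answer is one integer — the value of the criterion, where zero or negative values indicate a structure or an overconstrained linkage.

L=1 J1=0 J2=0
add link → L=2 J1=0 J2=0
add link → L=3 J1=0 J2=0
add link → L=4 J1=0 J2=0
P@3,2 dof=1 J1 → L=4 J1=1 J2=0
C@0,1 dof=2 J2 → L=4 J1=1 J2=1
PS@2,0 dof=2 J2 → L=4 J1=1 J2=2
R@3,0 dof=1 J1 → L=4 J1=2 J2=2
M=3(L−1)−2J1−J2=3·3−2·2−2=3

M = 3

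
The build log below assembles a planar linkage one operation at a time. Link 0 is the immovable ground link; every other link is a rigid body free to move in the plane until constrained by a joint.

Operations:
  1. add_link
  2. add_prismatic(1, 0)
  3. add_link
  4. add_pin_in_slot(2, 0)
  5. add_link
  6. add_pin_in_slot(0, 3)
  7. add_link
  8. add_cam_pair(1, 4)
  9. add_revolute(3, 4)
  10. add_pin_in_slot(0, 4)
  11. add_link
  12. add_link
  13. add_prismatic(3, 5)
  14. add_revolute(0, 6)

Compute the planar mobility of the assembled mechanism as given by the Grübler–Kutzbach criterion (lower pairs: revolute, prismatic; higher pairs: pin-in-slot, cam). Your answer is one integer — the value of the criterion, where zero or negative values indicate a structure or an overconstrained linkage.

M = 6

[1;0;0] (link 0 is ground)
L+ [2;0;0]
P(1,0)∈J1 [2;1;0]
L+ [3;1;0]
PS(2,0)∈J2 [3;1;1]
L+ [4;1;1]
PS(0,3)∈J2 [4;1;2]
L+ [5;1;2]
C(1,4)∈J2 [5;1;3]
R(3,4)∈J1 [5;2;3]
PS(0,4)∈J2 [5;2;4]
L+ [6;2;4]
L+ [7;2;4]
P(3,5)∈J1 [7;3;4]
R(0,6)∈J1 [7;4;4]
mobility = 18 − 8 − 4 = 6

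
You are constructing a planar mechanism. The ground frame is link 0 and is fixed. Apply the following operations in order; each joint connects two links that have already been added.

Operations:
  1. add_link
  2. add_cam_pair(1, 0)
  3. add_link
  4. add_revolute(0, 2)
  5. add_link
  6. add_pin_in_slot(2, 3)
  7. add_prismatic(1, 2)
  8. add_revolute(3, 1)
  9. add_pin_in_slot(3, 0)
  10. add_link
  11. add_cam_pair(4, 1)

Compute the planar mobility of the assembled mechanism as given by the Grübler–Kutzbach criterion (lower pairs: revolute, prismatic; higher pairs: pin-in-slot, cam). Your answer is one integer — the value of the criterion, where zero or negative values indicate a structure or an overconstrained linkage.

M = 2

link 0 = ground. State L|J1|J2 = 1|0|0
+link1  2|0|0
C(1,0) f=2→J2  2|0|1
+link2  3|0|1
R(0,2) f=1→J1  3|1|1
+link3  4|1|1
PS(2,3) f=2→J2  4|1|2
P(1,2) f=1→J1  4|2|2
R(3,1) f=1→J1  4|3|2
PS(3,0) f=2→J2  4|3|3
+link4  5|3|3
C(4,1) f=2→J2  5|3|4
M = 3(5−1)−2·3−4 = 12−6−4 = 2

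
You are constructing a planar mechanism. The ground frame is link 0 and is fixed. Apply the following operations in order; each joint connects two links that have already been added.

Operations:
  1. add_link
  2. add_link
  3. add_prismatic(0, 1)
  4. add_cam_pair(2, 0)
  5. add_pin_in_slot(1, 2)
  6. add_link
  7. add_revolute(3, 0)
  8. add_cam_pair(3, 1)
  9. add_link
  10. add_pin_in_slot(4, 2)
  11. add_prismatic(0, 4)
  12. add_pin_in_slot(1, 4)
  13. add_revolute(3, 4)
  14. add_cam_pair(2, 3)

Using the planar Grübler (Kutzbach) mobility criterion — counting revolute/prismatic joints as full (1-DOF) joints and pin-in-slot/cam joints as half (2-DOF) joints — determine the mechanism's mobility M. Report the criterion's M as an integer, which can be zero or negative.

M = -2

link 0 = ground. State L|J1|J2 = 1|0|0
+link1  2|0|0
+link2  3|0|0
P(0,1) f=1→J1  3|1|0
C(2,0) f=2→J2  3|1|1
PS(1,2) f=2→J2  3|1|2
+link3  4|1|2
R(3,0) f=1→J1  4|2|2
C(3,1) f=2→J2  4|2|3
+link4  5|2|3
PS(4,2) f=2→J2  5|2|4
P(0,4) f=1→J1  5|3|4
PS(1,4) f=2→J2  5|3|5
R(3,4) f=1→J1  5|4|5
C(2,3) f=2→J2  5|4|6
M = 3(5−1)−2·4−6 = 12−8−6 = -2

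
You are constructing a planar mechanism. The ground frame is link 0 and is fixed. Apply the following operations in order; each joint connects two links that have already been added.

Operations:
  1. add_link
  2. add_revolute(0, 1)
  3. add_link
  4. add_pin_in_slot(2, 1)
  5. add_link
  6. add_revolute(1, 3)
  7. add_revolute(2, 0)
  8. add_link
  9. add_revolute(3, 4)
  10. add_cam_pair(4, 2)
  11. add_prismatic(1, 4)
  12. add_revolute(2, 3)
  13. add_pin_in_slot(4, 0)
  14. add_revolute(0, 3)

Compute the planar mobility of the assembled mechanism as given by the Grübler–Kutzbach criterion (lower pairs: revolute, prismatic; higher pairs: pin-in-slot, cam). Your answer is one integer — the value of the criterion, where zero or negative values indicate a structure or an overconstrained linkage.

link 0 = ground. State L|J1|J2 = 1|0|0
+link1  2|0|0
R(0,1) f=1→J1  2|1|0
+link2  3|1|0
PS(2,1) f=2→J2  3|1|1
+link3  4|1|1
R(1,3) f=1→J1  4|2|1
R(2,0) f=1→J1  4|3|1
+link4  5|3|1
R(3,4) f=1→J1  5|4|1
C(4,2) f=2→J2  5|4|2
P(1,4) f=1→J1  5|5|2
R(2,3) f=1→J1  5|6|2
PS(4,0) f=2→J2  5|6|3
R(0,3) f=1→J1  5|7|3
M = 3(5−1)−2·7−3 = 12−14−3 = -5

M = -5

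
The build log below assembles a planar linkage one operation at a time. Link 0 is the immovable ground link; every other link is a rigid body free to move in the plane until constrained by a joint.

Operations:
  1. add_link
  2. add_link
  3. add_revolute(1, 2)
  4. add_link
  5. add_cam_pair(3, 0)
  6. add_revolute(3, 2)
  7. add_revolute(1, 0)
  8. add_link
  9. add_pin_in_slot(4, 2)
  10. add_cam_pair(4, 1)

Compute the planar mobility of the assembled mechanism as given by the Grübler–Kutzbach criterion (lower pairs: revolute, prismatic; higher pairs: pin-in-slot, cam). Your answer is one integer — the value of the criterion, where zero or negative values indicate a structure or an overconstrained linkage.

M = 3

L=1 J1=0 J2=0
add link → L=2 J1=0 J2=0
add link → L=3 J1=0 J2=0
R@1,2 dof=1 J1 → L=3 J1=1 J2=0
add link → L=4 J1=1 J2=0
C@3,0 dof=2 J2 → L=4 J1=1 J2=1
R@3,2 dof=1 J1 → L=4 J1=2 J2=1
R@1,0 dof=1 J1 → L=4 J1=3 J2=1
add link → L=5 J1=3 J2=1
PS@4,2 dof=2 J2 → L=5 J1=3 J2=2
C@4,1 dof=2 J2 → L=5 J1=3 J2=3
M=3(L−1)−2J1−J2=3·4−2·3−3=3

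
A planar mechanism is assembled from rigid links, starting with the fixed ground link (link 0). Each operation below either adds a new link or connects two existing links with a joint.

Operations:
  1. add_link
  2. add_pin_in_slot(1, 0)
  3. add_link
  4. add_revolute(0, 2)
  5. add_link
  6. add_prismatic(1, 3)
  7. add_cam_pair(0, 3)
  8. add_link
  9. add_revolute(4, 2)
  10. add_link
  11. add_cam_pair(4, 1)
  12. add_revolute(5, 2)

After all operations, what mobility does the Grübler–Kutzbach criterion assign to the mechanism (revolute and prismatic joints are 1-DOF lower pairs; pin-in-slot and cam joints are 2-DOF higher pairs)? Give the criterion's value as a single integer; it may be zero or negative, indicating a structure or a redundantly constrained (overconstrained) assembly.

M = 4

ground; <1,0,0>
#1 <2,0,0>
PS:1↔0 J2 <2,0,1>
#2 <3,0,1>
R:0↔2 J1 <3,1,1>
#3 <4,1,1>
P:1↔3 J1 <4,2,1>
C:0↔3 J2 <4,2,2>
#4 <5,2,2>
R:4↔2 J1 <5,3,2>
#5 <6,3,2>
C:4↔1 J2 <6,3,3>
R:5↔2 J1 <6,4,3>
3×5 − 2×4 − 1×3 = 4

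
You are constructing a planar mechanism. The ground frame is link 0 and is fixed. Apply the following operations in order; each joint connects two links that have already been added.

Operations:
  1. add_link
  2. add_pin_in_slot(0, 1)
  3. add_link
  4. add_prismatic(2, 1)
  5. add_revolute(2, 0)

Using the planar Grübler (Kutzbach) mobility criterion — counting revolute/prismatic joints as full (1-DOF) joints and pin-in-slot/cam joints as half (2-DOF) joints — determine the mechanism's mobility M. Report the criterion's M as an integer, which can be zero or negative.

[1;0;0] (link 0 is ground)
L+ [2;0;0]
PS(0,1)∈J2 [2;0;1]
L+ [3;0;1]
P(2,1)∈J1 [3;1;1]
R(2,0)∈J1 [3;2;1]
mobility = 6 − 4 − 1 = 1

M = 1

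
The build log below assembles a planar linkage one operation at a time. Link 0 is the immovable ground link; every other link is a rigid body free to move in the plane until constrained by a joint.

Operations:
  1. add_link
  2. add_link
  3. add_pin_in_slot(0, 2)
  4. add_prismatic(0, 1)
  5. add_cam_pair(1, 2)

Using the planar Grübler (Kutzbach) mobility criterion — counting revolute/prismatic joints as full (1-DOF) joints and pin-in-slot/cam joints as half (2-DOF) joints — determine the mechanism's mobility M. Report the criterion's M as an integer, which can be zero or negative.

M = 2

L=1 J1=0 J2=0
add link → L=2 J1=0 J2=0
add link → L=3 J1=0 J2=0
PS@0,2 dof=2 J2 → L=3 J1=0 J2=1
P@0,1 dof=1 J1 → L=3 J1=1 J2=1
C@1,2 dof=2 J2 → L=3 J1=1 J2=2
M=3(L−1)−2J1−J2=3·2−2·1−2=2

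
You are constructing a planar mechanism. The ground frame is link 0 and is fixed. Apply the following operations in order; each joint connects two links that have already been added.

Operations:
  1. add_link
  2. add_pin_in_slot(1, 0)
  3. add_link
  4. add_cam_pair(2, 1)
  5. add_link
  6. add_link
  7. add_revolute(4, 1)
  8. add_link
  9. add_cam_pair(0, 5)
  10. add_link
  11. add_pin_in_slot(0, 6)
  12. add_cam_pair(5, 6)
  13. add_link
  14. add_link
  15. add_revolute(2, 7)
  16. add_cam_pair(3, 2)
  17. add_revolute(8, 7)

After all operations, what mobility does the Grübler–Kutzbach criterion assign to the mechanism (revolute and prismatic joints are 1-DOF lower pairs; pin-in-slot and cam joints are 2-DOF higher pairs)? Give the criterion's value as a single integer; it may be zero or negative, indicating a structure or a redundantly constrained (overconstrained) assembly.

[1;0;0] (link 0 is ground)
L+ [2;0;0]
PS(1,0)∈J2 [2;0;1]
L+ [3;0;1]
C(2,1)∈J2 [3;0;2]
L+ [4;0;2]
L+ [5;0;2]
R(4,1)∈J1 [5;1;2]
L+ [6;1;2]
C(0,5)∈J2 [6;1;3]
L+ [7;1;3]
PS(0,6)∈J2 [7;1;4]
C(5,6)∈J2 [7;1;5]
L+ [8;1;5]
L+ [9;1;5]
R(2,7)∈J1 [9;2;5]
C(3,2)∈J2 [9;2;6]
R(8,7)∈J1 [9;3;6]
mobility = 24 − 6 − 6 = 12

M = 12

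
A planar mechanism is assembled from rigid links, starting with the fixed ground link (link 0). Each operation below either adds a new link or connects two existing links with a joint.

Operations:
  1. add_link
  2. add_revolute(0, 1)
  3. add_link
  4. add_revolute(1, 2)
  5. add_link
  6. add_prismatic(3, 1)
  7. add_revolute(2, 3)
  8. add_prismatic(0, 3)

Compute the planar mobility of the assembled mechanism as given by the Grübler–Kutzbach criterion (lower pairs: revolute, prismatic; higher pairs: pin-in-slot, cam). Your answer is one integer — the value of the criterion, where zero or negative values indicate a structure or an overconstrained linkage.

L=1 J1=0 J2=0
add link → L=2 J1=0 J2=0
R@0,1 dof=1 J1 → L=2 J1=1 J2=0
add link → L=3 J1=1 J2=0
R@1,2 dof=1 J1 → L=3 J1=2 J2=0
add link → L=4 J1=2 J2=0
P@3,1 dof=1 J1 → L=4 J1=3 J2=0
R@2,3 dof=1 J1 → L=4 J1=4 J2=0
P@0,3 dof=1 J1 → L=4 J1=5 J2=0
M=3(L−1)−2J1−J2=3·3−2·5−0=-1

M = -1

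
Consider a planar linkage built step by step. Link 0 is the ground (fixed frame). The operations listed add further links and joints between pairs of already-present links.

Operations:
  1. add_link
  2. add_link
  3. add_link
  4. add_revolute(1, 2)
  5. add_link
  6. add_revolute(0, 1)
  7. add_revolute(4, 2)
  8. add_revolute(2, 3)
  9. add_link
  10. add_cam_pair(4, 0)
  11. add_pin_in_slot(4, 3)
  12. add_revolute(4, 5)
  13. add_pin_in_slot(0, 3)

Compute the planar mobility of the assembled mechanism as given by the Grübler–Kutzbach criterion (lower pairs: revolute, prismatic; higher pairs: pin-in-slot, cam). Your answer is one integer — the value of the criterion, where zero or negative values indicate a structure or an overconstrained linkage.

M = 2

[1;0;0] (link 0 is ground)
L+ [2;0;0]
L+ [3;0;0]
L+ [4;0;0]
R(1,2)∈J1 [4;1;0]
L+ [5;1;0]
R(0,1)∈J1 [5;2;0]
R(4,2)∈J1 [5;3;0]
R(2,3)∈J1 [5;4;0]
L+ [6;4;0]
C(4,0)∈J2 [6;4;1]
PS(4,3)∈J2 [6;4;2]
R(4,5)∈J1 [6;5;2]
PS(0,3)∈J2 [6;5;3]
mobility = 15 − 10 − 3 = 2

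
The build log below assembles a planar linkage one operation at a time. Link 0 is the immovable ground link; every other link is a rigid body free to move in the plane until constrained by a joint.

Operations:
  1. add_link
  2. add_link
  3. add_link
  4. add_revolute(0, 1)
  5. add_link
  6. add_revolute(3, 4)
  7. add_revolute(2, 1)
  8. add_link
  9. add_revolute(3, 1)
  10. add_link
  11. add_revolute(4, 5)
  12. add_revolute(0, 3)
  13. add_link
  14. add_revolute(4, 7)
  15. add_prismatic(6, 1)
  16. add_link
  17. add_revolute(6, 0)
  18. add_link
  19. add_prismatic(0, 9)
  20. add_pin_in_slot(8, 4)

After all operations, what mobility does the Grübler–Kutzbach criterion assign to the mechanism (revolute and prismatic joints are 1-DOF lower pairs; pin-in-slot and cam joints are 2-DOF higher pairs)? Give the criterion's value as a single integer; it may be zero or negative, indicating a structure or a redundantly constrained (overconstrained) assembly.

link 0 = ground. State L|J1|J2 = 1|0|0
+link1  2|0|0
+link2  3|0|0
+link3  4|0|0
R(0,1) f=1→J1  4|1|0
+link4  5|1|0
R(3,4) f=1→J1  5|2|0
R(2,1) f=1→J1  5|3|0
+link5  6|3|0
R(3,1) f=1→J1  6|4|0
+link6  7|4|0
R(4,5) f=1→J1  7|5|0
R(0,3) f=1→J1  7|6|0
+link7  8|6|0
R(4,7) f=1→J1  8|7|0
P(6,1) f=1→J1  8|8|0
+link8  9|8|0
R(6,0) f=1→J1  9|9|0
+link9  10|9|0
P(0,9) f=1→J1  10|10|0
PS(8,4) f=2→J2  10|10|1
M = 3(10−1)−2·10−1 = 27−20−1 = 6

M = 6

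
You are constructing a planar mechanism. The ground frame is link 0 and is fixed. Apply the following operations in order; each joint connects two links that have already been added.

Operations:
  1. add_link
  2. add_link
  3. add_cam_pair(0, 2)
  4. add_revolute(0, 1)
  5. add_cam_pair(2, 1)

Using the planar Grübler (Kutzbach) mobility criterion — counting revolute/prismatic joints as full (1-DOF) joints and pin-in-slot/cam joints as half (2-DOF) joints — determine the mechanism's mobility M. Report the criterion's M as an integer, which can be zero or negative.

[1;0;0] (link 0 is ground)
L+ [2;0;0]
L+ [3;0;0]
C(0,2)∈J2 [3;0;1]
R(0,1)∈J1 [3;1;1]
C(2,1)∈J2 [3;1;2]
mobility = 6 − 2 − 2 = 2

M = 2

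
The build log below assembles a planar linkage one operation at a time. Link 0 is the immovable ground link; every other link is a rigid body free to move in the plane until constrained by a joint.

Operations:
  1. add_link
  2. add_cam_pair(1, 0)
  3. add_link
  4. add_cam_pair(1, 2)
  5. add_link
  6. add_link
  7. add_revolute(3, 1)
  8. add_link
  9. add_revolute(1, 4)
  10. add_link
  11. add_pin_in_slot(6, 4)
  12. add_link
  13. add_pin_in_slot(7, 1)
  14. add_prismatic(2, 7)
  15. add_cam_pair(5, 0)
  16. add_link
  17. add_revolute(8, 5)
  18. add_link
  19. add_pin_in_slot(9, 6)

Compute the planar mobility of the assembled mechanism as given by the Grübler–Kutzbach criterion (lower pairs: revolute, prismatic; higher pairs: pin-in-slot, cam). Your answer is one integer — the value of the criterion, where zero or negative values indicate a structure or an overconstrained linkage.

ground; <1,0,0>
#1 <2,0,0>
C:1↔0 J2 <2,0,1>
#2 <3,0,1>
C:1↔2 J2 <3,0,2>
#3 <4,0,2>
#4 <5,0,2>
R:3↔1 J1 <5,1,2>
#5 <6,1,2>
R:1↔4 J1 <6,2,2>
#6 <7,2,2>
PS:6↔4 J2 <7,2,3>
#7 <8,2,3>
PS:7↔1 J2 <8,2,4>
P:2↔7 J1 <8,3,4>
C:5↔0 J2 <8,3,5>
#8 <9,3,5>
R:8↔5 J1 <9,4,5>
#9 <10,4,5>
PS:9↔6 J2 <10,4,6>
3×9 − 2×4 − 1×6 = 13

M = 13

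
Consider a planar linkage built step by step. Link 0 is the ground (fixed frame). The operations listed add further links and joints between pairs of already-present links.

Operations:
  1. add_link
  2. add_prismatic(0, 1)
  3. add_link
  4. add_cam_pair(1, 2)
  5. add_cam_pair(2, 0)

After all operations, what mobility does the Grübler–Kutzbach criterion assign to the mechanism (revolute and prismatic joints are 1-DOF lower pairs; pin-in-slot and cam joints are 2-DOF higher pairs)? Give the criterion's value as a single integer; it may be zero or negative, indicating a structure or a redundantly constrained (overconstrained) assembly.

M = 2

L=1 J1=0 J2=0
add link → L=2 J1=0 J2=0
P@0,1 dof=1 J1 → L=2 J1=1 J2=0
add link → L=3 J1=1 J2=0
C@1,2 dof=2 J2 → L=3 J1=1 J2=1
C@2,0 dof=2 J2 → L=3 J1=1 J2=2
M=3(L−1)−2J1−J2=3·2−2·1−2=2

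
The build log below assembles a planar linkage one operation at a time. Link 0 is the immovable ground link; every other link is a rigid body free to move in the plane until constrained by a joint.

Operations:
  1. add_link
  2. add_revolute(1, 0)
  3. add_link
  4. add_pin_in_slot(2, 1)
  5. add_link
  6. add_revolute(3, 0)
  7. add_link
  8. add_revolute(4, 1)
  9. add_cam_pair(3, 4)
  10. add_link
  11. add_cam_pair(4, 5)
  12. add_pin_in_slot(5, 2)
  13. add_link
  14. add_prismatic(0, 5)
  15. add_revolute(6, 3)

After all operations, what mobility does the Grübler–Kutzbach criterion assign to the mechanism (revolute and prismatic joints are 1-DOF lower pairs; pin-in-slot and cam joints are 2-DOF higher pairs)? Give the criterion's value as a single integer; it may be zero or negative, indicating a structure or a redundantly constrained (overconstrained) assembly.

M = 4

(L,J1,J2)=(1,0,0); link0 fixed
link1: (2,0,0)
R 1-0 [J1]: (2,1,0)
link2: (3,1,0)
PS 2-1 [J2]: (3,1,1)
link3: (4,1,1)
R 3-0 [J1]: (4,2,1)
link4: (5,2,1)
R 4-1 [J1]: (5,3,1)
C 3-4 [J2]: (5,3,2)
link5: (6,3,2)
C 4-5 [J2]: (6,3,3)
PS 5-2 [J2]: (6,3,4)
link6: (7,3,4)
P 0-5 [J1]: (7,4,4)
R 6-3 [J1]: (7,5,4)
Grübler: 3·6 − 2·5 − 4 = 4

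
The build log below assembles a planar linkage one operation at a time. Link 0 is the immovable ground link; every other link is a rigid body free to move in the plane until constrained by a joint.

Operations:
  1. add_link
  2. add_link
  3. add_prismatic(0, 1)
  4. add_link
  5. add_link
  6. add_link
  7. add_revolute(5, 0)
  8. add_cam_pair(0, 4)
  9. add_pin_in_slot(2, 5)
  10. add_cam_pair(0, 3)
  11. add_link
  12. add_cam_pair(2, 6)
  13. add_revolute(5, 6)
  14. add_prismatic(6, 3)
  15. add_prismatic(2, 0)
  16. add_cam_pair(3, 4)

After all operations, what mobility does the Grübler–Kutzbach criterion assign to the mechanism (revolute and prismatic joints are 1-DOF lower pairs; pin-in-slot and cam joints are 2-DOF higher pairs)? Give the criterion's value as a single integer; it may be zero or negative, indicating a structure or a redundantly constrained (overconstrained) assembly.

M = 3

link 0 = ground. State L|J1|J2 = 1|0|0
+link1  2|0|0
+link2  3|0|0
P(0,1) f=1→J1  3|1|0
+link3  4|1|0
+link4  5|1|0
+link5  6|1|0
R(5,0) f=1→J1  6|2|0
C(0,4) f=2→J2  6|2|1
PS(2,5) f=2→J2  6|2|2
C(0,3) f=2→J2  6|2|3
+link6  7|2|3
C(2,6) f=2→J2  7|2|4
R(5,6) f=1→J1  7|3|4
P(6,3) f=1→J1  7|4|4
P(2,0) f=1→J1  7|5|4
C(3,4) f=2→J2  7|5|5
M = 3(7−1)−2·5−5 = 18−10−5 = 3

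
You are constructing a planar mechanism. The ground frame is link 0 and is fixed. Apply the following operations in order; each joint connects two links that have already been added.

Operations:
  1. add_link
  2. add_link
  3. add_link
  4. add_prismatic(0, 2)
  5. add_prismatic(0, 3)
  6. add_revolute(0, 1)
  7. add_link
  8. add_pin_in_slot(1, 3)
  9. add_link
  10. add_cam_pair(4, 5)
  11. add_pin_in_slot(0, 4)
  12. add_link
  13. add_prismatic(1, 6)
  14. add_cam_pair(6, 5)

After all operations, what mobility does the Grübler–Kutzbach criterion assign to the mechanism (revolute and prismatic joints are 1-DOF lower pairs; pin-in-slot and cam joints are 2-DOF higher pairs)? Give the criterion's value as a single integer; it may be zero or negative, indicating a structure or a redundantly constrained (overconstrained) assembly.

M = 6

(L,J1,J2)=(1,0,0); link0 fixed
link1: (2,0,0)
link2: (3,0,0)
link3: (4,0,0)
P 0-2 [J1]: (4,1,0)
P 0-3 [J1]: (4,2,0)
R 0-1 [J1]: (4,3,0)
link4: (5,3,0)
PS 1-3 [J2]: (5,3,1)
link5: (6,3,1)
C 4-5 [J2]: (6,3,2)
PS 0-4 [J2]: (6,3,3)
link6: (7,3,3)
P 1-6 [J1]: (7,4,3)
C 6-5 [J2]: (7,4,4)
Grübler: 3·6 − 2·4 − 4 = 6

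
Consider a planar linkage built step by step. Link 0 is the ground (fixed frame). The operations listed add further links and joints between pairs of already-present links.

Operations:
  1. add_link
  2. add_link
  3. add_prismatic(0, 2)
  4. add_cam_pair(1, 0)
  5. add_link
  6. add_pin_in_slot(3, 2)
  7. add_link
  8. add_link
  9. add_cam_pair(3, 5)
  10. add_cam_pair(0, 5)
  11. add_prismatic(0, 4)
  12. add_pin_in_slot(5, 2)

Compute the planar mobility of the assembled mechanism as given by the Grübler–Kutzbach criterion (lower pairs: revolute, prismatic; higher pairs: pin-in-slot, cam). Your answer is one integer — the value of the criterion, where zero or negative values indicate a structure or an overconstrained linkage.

M = 6

link 0 = ground. State L|J1|J2 = 1|0|0
+link1  2|0|0
+link2  3|0|0
P(0,2) f=1→J1  3|1|0
C(1,0) f=2→J2  3|1|1
+link3  4|1|1
PS(3,2) f=2→J2  4|1|2
+link4  5|1|2
+link5  6|1|2
C(3,5) f=2→J2  6|1|3
C(0,5) f=2→J2  6|1|4
P(0,4) f=1→J1  6|2|4
PS(5,2) f=2→J2  6|2|5
M = 3(6−1)−2·2−5 = 15−4−5 = 6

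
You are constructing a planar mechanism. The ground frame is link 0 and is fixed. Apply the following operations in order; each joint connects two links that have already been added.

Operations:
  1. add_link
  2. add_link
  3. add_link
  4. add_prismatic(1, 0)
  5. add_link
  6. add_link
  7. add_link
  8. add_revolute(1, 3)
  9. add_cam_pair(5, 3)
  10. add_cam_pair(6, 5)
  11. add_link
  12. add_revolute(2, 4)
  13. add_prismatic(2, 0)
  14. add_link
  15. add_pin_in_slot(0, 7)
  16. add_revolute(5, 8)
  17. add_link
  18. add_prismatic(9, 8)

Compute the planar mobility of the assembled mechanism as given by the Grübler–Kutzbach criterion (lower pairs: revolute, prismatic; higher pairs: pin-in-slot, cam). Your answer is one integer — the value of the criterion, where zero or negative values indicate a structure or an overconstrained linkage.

link 0 = ground. State L|J1|J2 = 1|0|0
+link1  2|0|0
+link2  3|0|0
+link3  4|0|0
P(1,0) f=1→J1  4|1|0
+link4  5|1|0
+link5  6|1|0
+link6  7|1|0
R(1,3) f=1→J1  7|2|0
C(5,3) f=2→J2  7|2|1
C(6,5) f=2→J2  7|2|2
+link7  8|2|2
R(2,4) f=1→J1  8|3|2
P(2,0) f=1→J1  8|4|2
+link8  9|4|2
PS(0,7) f=2→J2  9|4|3
R(5,8) f=1→J1  9|5|3
+link9  10|5|3
P(9,8) f=1→J1  10|6|3
M = 3(10−1)−2·6−3 = 27−12−3 = 12

M = 12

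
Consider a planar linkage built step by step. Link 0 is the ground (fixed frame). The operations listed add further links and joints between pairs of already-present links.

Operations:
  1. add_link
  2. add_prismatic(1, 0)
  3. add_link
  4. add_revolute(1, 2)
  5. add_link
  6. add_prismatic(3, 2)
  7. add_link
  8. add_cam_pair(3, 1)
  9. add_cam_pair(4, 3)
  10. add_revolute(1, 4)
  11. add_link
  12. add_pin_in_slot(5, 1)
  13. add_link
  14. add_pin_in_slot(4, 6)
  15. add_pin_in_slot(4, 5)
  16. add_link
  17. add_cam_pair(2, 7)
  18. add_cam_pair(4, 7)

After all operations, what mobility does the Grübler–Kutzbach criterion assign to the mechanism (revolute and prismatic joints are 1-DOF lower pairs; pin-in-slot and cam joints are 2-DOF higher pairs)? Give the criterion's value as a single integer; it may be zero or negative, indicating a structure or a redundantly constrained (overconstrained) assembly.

L=1 J1=0 J2=0
add link → L=2 J1=0 J2=0
P@1,0 dof=1 J1 → L=2 J1=1 J2=0
add link → L=3 J1=1 J2=0
R@1,2 dof=1 J1 → L=3 J1=2 J2=0
add link → L=4 J1=2 J2=0
P@3,2 dof=1 J1 → L=4 J1=3 J2=0
add link → L=5 J1=3 J2=0
C@3,1 dof=2 J2 → L=5 J1=3 J2=1
C@4,3 dof=2 J2 → L=5 J1=3 J2=2
R@1,4 dof=1 J1 → L=5 J1=4 J2=2
add link → L=6 J1=4 J2=2
PS@5,1 dof=2 J2 → L=6 J1=4 J2=3
add link → L=7 J1=4 J2=3
PS@4,6 dof=2 J2 → L=7 J1=4 J2=4
PS@4,5 dof=2 J2 → L=7 J1=4 J2=5
add link → L=8 J1=4 J2=5
C@2,7 dof=2 J2 → L=8 J1=4 J2=6
C@4,7 dof=2 J2 → L=8 J1=4 J2=7
M=3(L−1)−2J1−J2=3·7−2·4−7=6

M = 6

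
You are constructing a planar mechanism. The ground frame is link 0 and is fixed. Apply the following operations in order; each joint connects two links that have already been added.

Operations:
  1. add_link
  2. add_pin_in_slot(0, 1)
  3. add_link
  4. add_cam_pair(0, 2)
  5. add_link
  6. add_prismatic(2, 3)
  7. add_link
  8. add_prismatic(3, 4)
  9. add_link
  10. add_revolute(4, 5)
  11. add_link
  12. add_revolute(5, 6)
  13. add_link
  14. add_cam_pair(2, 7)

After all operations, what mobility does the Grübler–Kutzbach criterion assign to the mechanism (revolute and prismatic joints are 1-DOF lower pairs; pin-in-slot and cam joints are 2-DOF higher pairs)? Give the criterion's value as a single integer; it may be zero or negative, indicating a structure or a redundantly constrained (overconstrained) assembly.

ground; <1,0,0>
#1 <2,0,0>
PS:0↔1 J2 <2,0,1>
#2 <3,0,1>
C:0↔2 J2 <3,0,2>
#3 <4,0,2>
P:2↔3 J1 <4,1,2>
#4 <5,1,2>
P:3↔4 J1 <5,2,2>
#5 <6,2,2>
R:4↔5 J1 <6,3,2>
#6 <7,3,2>
R:5↔6 J1 <7,4,2>
#7 <8,4,2>
C:2↔7 J2 <8,4,3>
3×7 − 2×4 − 1×3 = 10

M = 10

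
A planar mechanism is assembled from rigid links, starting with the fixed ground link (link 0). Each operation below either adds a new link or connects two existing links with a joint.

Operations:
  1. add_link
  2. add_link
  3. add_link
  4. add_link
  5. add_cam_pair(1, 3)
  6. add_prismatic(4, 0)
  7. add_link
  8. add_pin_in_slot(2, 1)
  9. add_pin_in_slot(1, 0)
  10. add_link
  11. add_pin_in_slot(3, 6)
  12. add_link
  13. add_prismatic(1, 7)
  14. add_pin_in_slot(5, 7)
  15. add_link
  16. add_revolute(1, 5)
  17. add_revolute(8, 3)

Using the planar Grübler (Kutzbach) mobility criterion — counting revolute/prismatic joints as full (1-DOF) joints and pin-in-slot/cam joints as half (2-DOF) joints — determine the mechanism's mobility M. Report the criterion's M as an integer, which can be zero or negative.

M = 11

ground; <1,0,0>
#1 <2,0,0>
#2 <3,0,0>
#3 <4,0,0>
#4 <5,0,0>
C:1↔3 J2 <5,0,1>
P:4↔0 J1 <5,1,1>
#5 <6,1,1>
PS:2↔1 J2 <6,1,2>
PS:1↔0 J2 <6,1,3>
#6 <7,1,3>
PS:3↔6 J2 <7,1,4>
#7 <8,1,4>
P:1↔7 J1 <8,2,4>
PS:5↔7 J2 <8,2,5>
#8 <9,2,5>
R:1↔5 J1 <9,3,5>
R:8↔3 J1 <9,4,5>
3×8 − 2×4 − 1×5 = 11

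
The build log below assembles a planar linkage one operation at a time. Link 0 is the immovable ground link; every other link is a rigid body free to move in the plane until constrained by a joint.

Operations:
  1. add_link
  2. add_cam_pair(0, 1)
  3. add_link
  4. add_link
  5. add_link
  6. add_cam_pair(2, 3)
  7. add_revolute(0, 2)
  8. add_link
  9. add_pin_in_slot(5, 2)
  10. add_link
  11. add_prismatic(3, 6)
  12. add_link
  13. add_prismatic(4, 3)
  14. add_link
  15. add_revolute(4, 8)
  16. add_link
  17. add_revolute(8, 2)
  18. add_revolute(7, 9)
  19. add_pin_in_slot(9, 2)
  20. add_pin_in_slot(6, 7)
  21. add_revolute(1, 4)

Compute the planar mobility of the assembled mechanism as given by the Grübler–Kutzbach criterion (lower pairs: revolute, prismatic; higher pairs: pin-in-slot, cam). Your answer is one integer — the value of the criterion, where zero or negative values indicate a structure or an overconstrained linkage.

M = 8

ground; <1,0,0>
#1 <2,0,0>
C:0↔1 J2 <2,0,1>
#2 <3,0,1>
#3 <4,0,1>
#4 <5,0,1>
C:2↔3 J2 <5,0,2>
R:0↔2 J1 <5,1,2>
#5 <6,1,2>
PS:5↔2 J2 <6,1,3>
#6 <7,1,3>
P:3↔6 J1 <7,2,3>
#7 <8,2,3>
P:4↔3 J1 <8,3,3>
#8 <9,3,3>
R:4↔8 J1 <9,4,3>
#9 <10,4,3>
R:8↔2 J1 <10,5,3>
R:7↔9 J1 <10,6,3>
PS:9↔2 J2 <10,6,4>
PS:6↔7 J2 <10,6,5>
R:1↔4 J1 <10,7,5>
3×9 − 2×7 − 1×5 = 8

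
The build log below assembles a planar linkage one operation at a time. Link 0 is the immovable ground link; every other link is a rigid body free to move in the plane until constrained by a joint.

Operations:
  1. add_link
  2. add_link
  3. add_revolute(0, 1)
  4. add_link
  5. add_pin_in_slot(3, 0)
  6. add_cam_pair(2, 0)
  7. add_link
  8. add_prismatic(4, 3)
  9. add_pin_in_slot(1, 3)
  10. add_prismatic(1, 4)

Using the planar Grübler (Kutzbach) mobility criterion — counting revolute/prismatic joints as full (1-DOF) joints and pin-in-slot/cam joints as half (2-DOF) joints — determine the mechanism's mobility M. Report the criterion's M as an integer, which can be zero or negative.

L=1 J1=0 J2=0
add link → L=2 J1=0 J2=0
add link → L=3 J1=0 J2=0
R@0,1 dof=1 J1 → L=3 J1=1 J2=0
add link → L=4 J1=1 J2=0
PS@3,0 dof=2 J2 → L=4 J1=1 J2=1
C@2,0 dof=2 J2 → L=4 J1=1 J2=2
add link → L=5 J1=1 J2=2
P@4,3 dof=1 J1 → L=5 J1=2 J2=2
PS@1,3 dof=2 J2 → L=5 J1=2 J2=3
P@1,4 dof=1 J1 → L=5 J1=3 J2=3
M=3(L−1)−2J1−J2=3·4−2·3−3=3

M = 3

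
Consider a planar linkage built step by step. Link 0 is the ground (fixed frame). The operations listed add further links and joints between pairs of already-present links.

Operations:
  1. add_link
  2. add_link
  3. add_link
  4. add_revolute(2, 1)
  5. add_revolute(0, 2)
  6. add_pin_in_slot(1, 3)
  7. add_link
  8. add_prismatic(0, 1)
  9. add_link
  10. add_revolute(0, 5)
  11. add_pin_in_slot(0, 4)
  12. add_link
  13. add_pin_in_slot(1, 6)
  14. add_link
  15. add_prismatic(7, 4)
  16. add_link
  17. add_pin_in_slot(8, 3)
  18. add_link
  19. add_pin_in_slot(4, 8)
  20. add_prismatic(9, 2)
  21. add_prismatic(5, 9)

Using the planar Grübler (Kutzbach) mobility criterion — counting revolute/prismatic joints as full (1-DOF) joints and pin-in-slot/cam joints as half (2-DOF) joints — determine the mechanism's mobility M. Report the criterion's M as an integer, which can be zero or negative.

link 0 = ground. State L|J1|J2 = 1|0|0
+link1  2|0|0
+link2  3|0|0
+link3  4|0|0
R(2,1) f=1→J1  4|1|0
R(0,2) f=1→J1  4|2|0
PS(1,3) f=2→J2  4|2|1
+link4  5|2|1
P(0,1) f=1→J1  5|3|1
+link5  6|3|1
R(0,5) f=1→J1  6|4|1
PS(0,4) f=2→J2  6|4|2
+link6  7|4|2
PS(1,6) f=2→J2  7|4|3
+link7  8|4|3
P(7,4) f=1→J1  8|5|3
+link8  9|5|3
PS(8,3) f=2→J2  9|5|4
+link9  10|5|4
PS(4,8) f=2→J2  10|5|5
P(9,2) f=1→J1  10|6|5
P(5,9) f=1→J1  10|7|5
M = 3(10−1)−2·7−5 = 27−14−5 = 8

M = 8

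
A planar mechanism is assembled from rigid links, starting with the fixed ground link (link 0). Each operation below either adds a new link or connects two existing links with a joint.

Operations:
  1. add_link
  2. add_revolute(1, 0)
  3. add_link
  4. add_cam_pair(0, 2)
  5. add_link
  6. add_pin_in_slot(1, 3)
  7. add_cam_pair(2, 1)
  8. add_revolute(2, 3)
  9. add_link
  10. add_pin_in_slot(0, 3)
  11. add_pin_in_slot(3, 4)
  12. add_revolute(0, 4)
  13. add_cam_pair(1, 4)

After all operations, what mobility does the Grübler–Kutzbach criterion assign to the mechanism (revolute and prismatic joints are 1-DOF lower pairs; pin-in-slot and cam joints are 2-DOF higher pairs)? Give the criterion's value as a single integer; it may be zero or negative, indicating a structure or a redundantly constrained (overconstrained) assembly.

M = 0

L=1 J1=0 J2=0
add link → L=2 J1=0 J2=0
R@1,0 dof=1 J1 → L=2 J1=1 J2=0
add link → L=3 J1=1 J2=0
C@0,2 dof=2 J2 → L=3 J1=1 J2=1
add link → L=4 J1=1 J2=1
PS@1,3 dof=2 J2 → L=4 J1=1 J2=2
C@2,1 dof=2 J2 → L=4 J1=1 J2=3
R@2,3 dof=1 J1 → L=4 J1=2 J2=3
add link → L=5 J1=2 J2=3
PS@0,3 dof=2 J2 → L=5 J1=2 J2=4
PS@3,4 dof=2 J2 → L=5 J1=2 J2=5
R@0,4 dof=1 J1 → L=5 J1=3 J2=5
C@1,4 dof=2 J2 → L=5 J1=3 J2=6
M=3(L−1)−2J1−J2=3·4−2·3−6=0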